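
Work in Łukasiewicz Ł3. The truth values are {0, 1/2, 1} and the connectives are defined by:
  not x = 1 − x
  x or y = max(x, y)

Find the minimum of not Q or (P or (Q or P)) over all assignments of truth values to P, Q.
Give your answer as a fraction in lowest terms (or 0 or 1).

Take P = 0, Q = 1/2:
not Q = not 1/2 = 1/2
Q or P = 1/2 or 0 = 1/2
P or (Q or P) = 0 or 1/2 = 1/2
not Q or (P or (Q or P)) = 1/2 or 1/2 = 1/2
No assignment yields a value below 1/2, so this is the minimum.

1/2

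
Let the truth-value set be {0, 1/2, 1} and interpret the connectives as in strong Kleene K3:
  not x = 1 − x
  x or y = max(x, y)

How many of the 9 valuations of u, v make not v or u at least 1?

5

u = 0, v = 0 ↦ 1  ≥
u = 0, v = 1/2 ↦ 1/2  <
u = 0, v = 1 ↦ 0  <
u = 1/2, v = 0 ↦ 1  ≥
u = 1/2, v = 1/2 ↦ 1/2  <
u = 1/2, v = 1 ↦ 1/2  <
u = 1, v = 0 ↦ 1  ≥
u = 1, v = 1/2 ↦ 1  ≥
u = 1, v = 1 ↦ 1  ≥
So 5 of the 9 assignments meet the threshold.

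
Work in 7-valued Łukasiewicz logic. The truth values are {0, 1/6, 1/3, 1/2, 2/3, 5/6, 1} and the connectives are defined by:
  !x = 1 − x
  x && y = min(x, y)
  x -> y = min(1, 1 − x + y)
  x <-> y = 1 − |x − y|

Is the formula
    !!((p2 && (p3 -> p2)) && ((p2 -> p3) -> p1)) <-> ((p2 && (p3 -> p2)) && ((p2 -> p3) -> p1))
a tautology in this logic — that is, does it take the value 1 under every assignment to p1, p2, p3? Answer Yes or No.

At p1 = 2/3, p2 = 1, p3 = 1/6, for instance:
p3 -> p2 = 1/6 -> 1 = 1
p2 && (p3 -> p2) = 1 && 1 = 1
p2 -> p3 = 1 -> 1/6 = 1/6
(p2 -> p3) -> p1 = 1/6 -> 2/3 = 1
(p2 && (p3 -> p2)) && ((p2 -> p3) -> p1) = 1 && 1 = 1
!((p2 && (p3 -> p2)) && ((p2 -> p3) -> p1)) = !1 = 0
!!((p2 && (p3 -> p2)) && ((p2 -> p3) -> p1)) = !0 = 1
!!((p2 && (p3 -> p2)) && ((p2 -> p3) -> p1)) <-> ((p2 && (p3 -> p2)) && ((p2 -> p3) -> p1)) = 1 <-> 1 = 1
and checking the remaining 342 assignments likewise gives ≥ 1 in every case.

Yes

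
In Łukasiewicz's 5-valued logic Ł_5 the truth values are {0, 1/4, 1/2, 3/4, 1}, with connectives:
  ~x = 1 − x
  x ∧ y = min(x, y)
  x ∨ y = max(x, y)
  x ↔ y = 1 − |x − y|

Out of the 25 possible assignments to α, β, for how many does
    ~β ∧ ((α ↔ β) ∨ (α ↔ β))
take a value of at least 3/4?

5

value 1: 1 assignment (counts)
value 3/4: 4 assignments (counts)
value 1/2: 7 assignments
value 1/4: 7 assignments
value 0: 6 assignments
So 5 of the 25 assignments meet the threshold.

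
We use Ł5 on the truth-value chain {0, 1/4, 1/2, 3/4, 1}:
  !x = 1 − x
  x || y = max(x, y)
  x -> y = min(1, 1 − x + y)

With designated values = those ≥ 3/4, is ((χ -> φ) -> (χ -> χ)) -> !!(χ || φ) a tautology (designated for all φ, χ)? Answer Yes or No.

Counterexample: take φ = 0, χ = 0.
χ -> φ = 0 -> 0 = 1
χ -> χ = 0 -> 0 = 1
(χ -> φ) -> (χ -> χ) = 1 -> 1 = 1
χ || φ = 0 || 0 = 0
!(χ || φ) = !0 = 1
!!(χ || φ) = !1 = 0
((χ -> φ) -> (χ -> χ)) -> !!(χ || φ) = 1 -> 0 = 0
This gives 0, which is below 3/4.

No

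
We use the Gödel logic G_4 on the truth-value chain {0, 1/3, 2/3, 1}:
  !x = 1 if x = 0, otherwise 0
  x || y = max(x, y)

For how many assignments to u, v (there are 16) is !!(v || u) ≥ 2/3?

15

u = 0, v = 0 ↦ 0  <
u = 0, v = 1/3 ↦ 1  ≥
u = 0, v = 2/3 ↦ 1  ≥
u = 0, v = 1 ↦ 1  ≥
u = 1/3, v = 0 ↦ 1  ≥
u = 1/3, v = 1/3 ↦ 1  ≥
u = 1/3, v = 2/3 ↦ 1  ≥
u = 1/3, v = 1 ↦ 1  ≥
u = 2/3, v = 0 ↦ 1  ≥
u = 2/3, v = 1/3 ↦ 1  ≥
u = 2/3, v = 2/3 ↦ 1  ≥
u = 2/3, v = 1 ↦ 1  ≥
u = 1, v = 0 ↦ 1  ≥
u = 1, v = 1/3 ↦ 1  ≥
u = 1, v = 2/3 ↦ 1  ≥
u = 1, v = 1 ↦ 1  ≥
So 15 of the 16 assignments meet the threshold.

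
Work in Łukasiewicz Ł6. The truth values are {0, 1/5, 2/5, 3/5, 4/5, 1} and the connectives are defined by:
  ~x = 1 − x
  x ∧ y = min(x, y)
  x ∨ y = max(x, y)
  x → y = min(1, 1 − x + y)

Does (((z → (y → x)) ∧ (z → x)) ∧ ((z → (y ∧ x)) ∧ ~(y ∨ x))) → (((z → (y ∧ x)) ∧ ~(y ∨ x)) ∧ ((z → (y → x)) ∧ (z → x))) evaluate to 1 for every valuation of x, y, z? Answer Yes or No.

Yes

At x = 3/5, y = 2/5, z = 0, for instance:
y → x = 2/5 → 3/5 = 1
z → (y → x) = 0 → 1 = 1
z → x = 0 → 3/5 = 1
(z → (y → x)) ∧ (z → x) = 1 ∧ 1 = 1
y ∧ x = 2/5 ∧ 3/5 = 2/5
z → (y ∧ x) = 0 → 2/5 = 1
y ∨ x = 2/5 ∨ 3/5 = 3/5
~(y ∨ x) = ~3/5 = 2/5
(z → (y ∧ x)) ∧ ~(y ∨ x) = 1 ∧ 2/5 = 2/5
((z → (y → x)) ∧ (z → x)) ∧ ((z → (y ∧ x)) ∧ ~(y ∨ x)) = 1 ∧ 2/5 = 2/5
((z → (y ∧ x)) ∧ ~(y ∨ x)) ∧ ((z → (y → x)) ∧ (z → x)) = 2/5 ∧ 1 = 2/5
(((z → (y → x)) ∧ (z → x)) ∧ ((z → (y ∧ x)) ∧ ~(y ∨ x))) → (((z → (y ∧ x)) ∧ ~(y ∨ x)) ∧ ((z → (y → x)) ∧ (z → x))) = 2/5 → 2/5 = 1
and checking the remaining 215 assignments likewise gives ≥ 1 in every case.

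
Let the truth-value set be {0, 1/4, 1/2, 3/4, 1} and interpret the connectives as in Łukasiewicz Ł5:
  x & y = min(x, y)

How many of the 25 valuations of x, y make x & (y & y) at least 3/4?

4

value 1: 1 assignment (counts)
value 3/4: 3 assignments (counts)
value 1/2: 5 assignments
value 1/4: 7 assignments
value 0: 9 assignments
So 4 of the 25 assignments meet the threshold.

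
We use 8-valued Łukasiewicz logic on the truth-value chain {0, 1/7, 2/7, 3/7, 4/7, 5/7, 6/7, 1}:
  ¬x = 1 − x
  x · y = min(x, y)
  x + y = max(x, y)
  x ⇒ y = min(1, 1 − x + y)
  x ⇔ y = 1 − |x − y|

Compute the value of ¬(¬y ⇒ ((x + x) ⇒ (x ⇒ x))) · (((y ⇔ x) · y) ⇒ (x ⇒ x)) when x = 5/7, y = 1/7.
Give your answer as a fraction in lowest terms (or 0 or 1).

0

¬y = ¬1/7 = 6/7
x + x = 5/7 + 5/7 = 5/7
x ⇒ x = 5/7 ⇒ 5/7 = 1
(x + x) ⇒ (x ⇒ x) = 5/7 ⇒ 1 = 1
¬y ⇒ ((x + x) ⇒ (x ⇒ x)) = 6/7 ⇒ 1 = 1
¬(¬y ⇒ ((x + x) ⇒ (x ⇒ x))) = ¬1 = 0
y ⇔ x = 1/7 ⇔ 5/7 = 3/7
(y ⇔ x) · y = 3/7 · 1/7 = 1/7
x ⇒ x = 5/7 ⇒ 5/7 = 1
((y ⇔ x) · y) ⇒ (x ⇒ x) = 1/7 ⇒ 1 = 1
¬(¬y ⇒ ((x + x) ⇒ (x ⇒ x))) · (((y ⇔ x) · y) ⇒ (x ⇒ x)) = 0 · 1 = 0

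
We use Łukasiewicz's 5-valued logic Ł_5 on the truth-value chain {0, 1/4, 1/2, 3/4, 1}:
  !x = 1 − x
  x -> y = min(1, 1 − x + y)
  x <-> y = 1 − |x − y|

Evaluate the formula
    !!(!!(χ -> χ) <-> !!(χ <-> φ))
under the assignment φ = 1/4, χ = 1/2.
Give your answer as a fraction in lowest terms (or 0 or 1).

3/4

χ -> χ = 1/2 -> 1/2 = 1
!(χ -> χ) = !1 = 0
!!(χ -> χ) = !0 = 1
χ <-> φ = 1/2 <-> 1/4 = 3/4
!(χ <-> φ) = !3/4 = 1/4
!!(χ <-> φ) = !1/4 = 3/4
!!(χ -> χ) <-> !!(χ <-> φ) = 1 <-> 3/4 = 3/4
!(!!(χ -> χ) <-> !!(χ <-> φ)) = !3/4 = 1/4
!!(!!(χ -> χ) <-> !!(χ <-> φ)) = !1/4 = 3/4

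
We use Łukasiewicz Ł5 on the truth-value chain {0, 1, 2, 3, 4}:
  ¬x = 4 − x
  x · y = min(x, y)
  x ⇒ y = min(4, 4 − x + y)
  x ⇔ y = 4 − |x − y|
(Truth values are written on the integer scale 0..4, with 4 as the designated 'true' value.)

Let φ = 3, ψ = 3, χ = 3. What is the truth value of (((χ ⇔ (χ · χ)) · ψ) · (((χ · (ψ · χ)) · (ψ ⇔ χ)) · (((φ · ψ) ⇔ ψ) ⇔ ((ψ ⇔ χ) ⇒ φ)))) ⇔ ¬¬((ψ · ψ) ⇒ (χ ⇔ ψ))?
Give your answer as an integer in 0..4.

χ · χ = 3 · 3 = 3
χ ⇔ (χ · χ) = 3 ⇔ 3 = 4
(χ ⇔ (χ · χ)) · ψ = 4 · 3 = 3
ψ · χ = 3 · 3 = 3
χ · (ψ · χ) = 3 · 3 = 3
ψ ⇔ χ = 3 ⇔ 3 = 4
(χ · (ψ · χ)) · (ψ ⇔ χ) = 3 · 4 = 3
φ · ψ = 3 · 3 = 3
(φ · ψ) ⇔ ψ = 3 ⇔ 3 = 4
ψ ⇔ χ = 3 ⇔ 3 = 4
(ψ ⇔ χ) ⇒ φ = 4 ⇒ 3 = 3
((φ · ψ) ⇔ ψ) ⇔ ((ψ ⇔ χ) ⇒ φ) = 4 ⇔ 3 = 3
((χ · (ψ · χ)) · (ψ ⇔ χ)) · (((φ · ψ) ⇔ ψ) ⇔ ((ψ ⇔ χ) ⇒ φ)) = 3 · 3 = 3
((χ ⇔ (χ · χ)) · ψ) · (((χ · (ψ · χ)) · (ψ ⇔ χ)) · (((φ · ψ) ⇔ ψ) ⇔ ((ψ ⇔ χ) ⇒ φ))) = 3 · 3 = 3
ψ · ψ = 3 · 3 = 3
χ ⇔ ψ = 3 ⇔ 3 = 4
(ψ · ψ) ⇒ (χ ⇔ ψ) = 3 ⇒ 4 = 4
¬((ψ · ψ) ⇒ (χ ⇔ ψ)) = ¬4 = 0
¬¬((ψ · ψ) ⇒ (χ ⇔ ψ)) = ¬0 = 4
(((χ ⇔ (χ · χ)) · ψ) · (((χ · (ψ · χ)) · (ψ ⇔ χ)) · (((φ · ψ) ⇔ ψ) ⇔ ((ψ ⇔ χ) ⇒ φ)))) ⇔ ¬¬((ψ · ψ) ⇒ (χ ⇔ ψ)) = 3 ⇔ 4 = 3

3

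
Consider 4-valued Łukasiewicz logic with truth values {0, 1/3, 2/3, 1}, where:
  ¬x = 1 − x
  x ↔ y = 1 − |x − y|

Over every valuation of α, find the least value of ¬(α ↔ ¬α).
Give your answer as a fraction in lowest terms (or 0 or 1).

1/3

Take α = 1/3:
¬α = ¬1/3 = 2/3
α ↔ ¬α = 1/3 ↔ 2/3 = 2/3
¬(α ↔ ¬α) = ¬2/3 = 1/3
No assignment yields a value below 1/3, so this is the minimum.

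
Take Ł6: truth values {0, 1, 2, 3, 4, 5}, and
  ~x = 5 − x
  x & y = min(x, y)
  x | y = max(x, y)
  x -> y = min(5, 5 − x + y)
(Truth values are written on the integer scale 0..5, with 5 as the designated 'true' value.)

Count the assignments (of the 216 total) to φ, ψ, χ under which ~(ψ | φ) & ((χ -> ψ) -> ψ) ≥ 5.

1

value 5: 1 assignment (counts)
value 4: 7 assignments
value 3: 19 assignments
value 2: 53 assignments
value 1: 65 assignments
value 0: 71 assignments
So 1 of the 216 assignments meets the threshold.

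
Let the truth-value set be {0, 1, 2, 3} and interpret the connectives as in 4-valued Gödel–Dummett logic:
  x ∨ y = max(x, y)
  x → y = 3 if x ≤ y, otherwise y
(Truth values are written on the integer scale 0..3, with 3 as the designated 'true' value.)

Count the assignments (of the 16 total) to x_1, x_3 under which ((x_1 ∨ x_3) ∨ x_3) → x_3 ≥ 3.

10

x_1 = 0, x_3 = 0 ↦ 3  ≥
x_1 = 0, x_3 = 1 ↦ 3  ≥
x_1 = 0, x_3 = 2 ↦ 3  ≥
x_1 = 0, x_3 = 3 ↦ 3  ≥
x_1 = 1, x_3 = 0 ↦ 0  <
x_1 = 1, x_3 = 1 ↦ 3  ≥
x_1 = 1, x_3 = 2 ↦ 3  ≥
x_1 = 1, x_3 = 3 ↦ 3  ≥
x_1 = 2, x_3 = 0 ↦ 0  <
x_1 = 2, x_3 = 1 ↦ 1  <
x_1 = 2, x_3 = 2 ↦ 3  ≥
x_1 = 2, x_3 = 3 ↦ 3  ≥
x_1 = 3, x_3 = 0 ↦ 0  <
x_1 = 3, x_3 = 1 ↦ 1  <
x_1 = 3, x_3 = 2 ↦ 2  <
x_1 = 3, x_3 = 3 ↦ 3  ≥
So 10 of the 16 assignments meet the threshold.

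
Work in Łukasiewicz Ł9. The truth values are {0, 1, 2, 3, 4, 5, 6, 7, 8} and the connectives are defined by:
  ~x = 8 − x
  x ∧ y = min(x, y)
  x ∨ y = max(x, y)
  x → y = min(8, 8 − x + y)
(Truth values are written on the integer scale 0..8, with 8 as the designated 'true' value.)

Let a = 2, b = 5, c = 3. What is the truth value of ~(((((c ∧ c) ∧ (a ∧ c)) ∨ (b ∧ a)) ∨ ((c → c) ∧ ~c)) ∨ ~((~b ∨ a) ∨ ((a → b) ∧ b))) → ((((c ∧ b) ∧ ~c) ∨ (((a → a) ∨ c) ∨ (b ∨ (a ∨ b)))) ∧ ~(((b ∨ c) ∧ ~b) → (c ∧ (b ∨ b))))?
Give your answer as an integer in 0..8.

5

c ∧ c = 3 ∧ 3 = 3
a ∧ c = 2 ∧ 3 = 2
(c ∧ c) ∧ (a ∧ c) = 3 ∧ 2 = 2
b ∧ a = 5 ∧ 2 = 2
((c ∧ c) ∧ (a ∧ c)) ∨ (b ∧ a) = 2 ∨ 2 = 2
c → c = 3 → 3 = 8
~c = ~3 = 5
(c → c) ∧ ~c = 8 ∧ 5 = 5
(((c ∧ c) ∧ (a ∧ c)) ∨ (b ∧ a)) ∨ ((c → c) ∧ ~c) = 2 ∨ 5 = 5
~b = ~5 = 3
~b ∨ a = 3 ∨ 2 = 3
a → b = 2 → 5 = 8
(a → b) ∧ b = 8 ∧ 5 = 5
(~b ∨ a) ∨ ((a → b) ∧ b) = 3 ∨ 5 = 5
~((~b ∨ a) ∨ ((a → b) ∧ b)) = ~5 = 3
((((c ∧ c) ∧ (a ∧ c)) ∨ (b ∧ a)) ∨ ((c → c) ∧ ~c)) ∨ ~((~b ∨ a) ∨ ((a → b) ∧ b)) = 5 ∨ 3 = 5
~(((((c ∧ c) ∧ (a ∧ c)) ∨ (b ∧ a)) ∨ ((c → c) ∧ ~c)) ∨ ~((~b ∨ a) ∨ ((a → b) ∧ b))) = ~5 = 3
c ∧ b = 3 ∧ 5 = 3
~c = ~3 = 5
(c ∧ b) ∧ ~c = 3 ∧ 5 = 3
a → a = 2 → 2 = 8
(a → a) ∨ c = 8 ∨ 3 = 8
a ∨ b = 2 ∨ 5 = 5
b ∨ (a ∨ b) = 5 ∨ 5 = 5
((a → a) ∨ c) ∨ (b ∨ (a ∨ b)) = 8 ∨ 5 = 8
((c ∧ b) ∧ ~c) ∨ (((a → a) ∨ c) ∨ (b ∨ (a ∨ b))) = 3 ∨ 8 = 8
b ∨ c = 5 ∨ 3 = 5
~b = ~5 = 3
(b ∨ c) ∧ ~b = 5 ∧ 3 = 3
b ∨ b = 5 ∨ 5 = 5
c ∧ (b ∨ b) = 3 ∧ 5 = 3
((b ∨ c) ∧ ~b) → (c ∧ (b ∨ b)) = 3 → 3 = 8
~(((b ∨ c) ∧ ~b) → (c ∧ (b ∨ b))) = ~8 = 0
(((c ∧ b) ∧ ~c) ∨ (((a → a) ∨ c) ∨ (b ∨ (a ∨ b)))) ∧ ~(((b ∨ c) ∧ ~b) → (c ∧ (b ∨ b))) = 8 ∧ 0 = 0
~(((((c ∧ c) ∧ (a ∧ c)) ∨ (b ∧ a)) ∨ ((c → c) ∧ ~c)) ∨ ~((~b ∨ a) ∨ ((a → b) ∧ b))) → ((((c ∧ b) ∧ ~c) ∨ (((a → a) ∨ c) ∨ (b ∨ (a ∨ b)))) ∧ ~(((b ∨ c) ∧ ~b) → (c ∧ (b ∨ b)))) = 3 → 0 = 5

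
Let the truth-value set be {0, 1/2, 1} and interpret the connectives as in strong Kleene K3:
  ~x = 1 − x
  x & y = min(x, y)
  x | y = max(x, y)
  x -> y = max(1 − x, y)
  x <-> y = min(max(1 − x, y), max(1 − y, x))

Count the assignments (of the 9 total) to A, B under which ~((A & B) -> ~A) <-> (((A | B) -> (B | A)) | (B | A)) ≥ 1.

A = 0, B = 0 ↦ 0  <
A = 0, B = 1/2 ↦ 1/2  <
A = 0, B = 1 ↦ 0  <
A = 1/2, B = 0 ↦ 1/2  <
A = 1/2, B = 1/2 ↦ 1/2  <
A = 1/2, B = 1 ↦ 1/2  <
A = 1, B = 0 ↦ 0  <
A = 1, B = 1/2 ↦ 1/2  <
A = 1, B = 1 ↦ 1  ≥
So 1 of the 9 assignments meets the threshold.

1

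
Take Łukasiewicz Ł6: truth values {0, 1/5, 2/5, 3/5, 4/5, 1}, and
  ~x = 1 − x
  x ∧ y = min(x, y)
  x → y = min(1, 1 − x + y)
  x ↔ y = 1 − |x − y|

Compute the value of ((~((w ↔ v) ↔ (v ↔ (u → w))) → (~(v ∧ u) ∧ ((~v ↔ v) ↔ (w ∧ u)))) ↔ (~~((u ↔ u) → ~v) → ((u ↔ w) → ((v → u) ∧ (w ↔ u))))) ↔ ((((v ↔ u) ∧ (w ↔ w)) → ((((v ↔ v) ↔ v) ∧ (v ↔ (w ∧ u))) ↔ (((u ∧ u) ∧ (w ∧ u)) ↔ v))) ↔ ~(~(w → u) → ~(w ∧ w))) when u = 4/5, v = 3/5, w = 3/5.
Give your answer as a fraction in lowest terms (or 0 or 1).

1/5

w ↔ v = 3/5 ↔ 3/5 = 1
u → w = 4/5 → 3/5 = 4/5
v ↔ (u → w) = 3/5 ↔ 4/5 = 4/5
(w ↔ v) ↔ (v ↔ (u → w)) = 1 ↔ 4/5 = 4/5
~((w ↔ v) ↔ (v ↔ (u → w))) = ~4/5 = 1/5
v ∧ u = 3/5 ∧ 4/5 = 3/5
~(v ∧ u) = ~3/5 = 2/5
~v = ~3/5 = 2/5
~v ↔ v = 2/5 ↔ 3/5 = 4/5
w ∧ u = 3/5 ∧ 4/5 = 3/5
(~v ↔ v) ↔ (w ∧ u) = 4/5 ↔ 3/5 = 4/5
~(v ∧ u) ∧ ((~v ↔ v) ↔ (w ∧ u)) = 2/5 ∧ 4/5 = 2/5
~((w ↔ v) ↔ (v ↔ (u → w))) → (~(v ∧ u) ∧ ((~v ↔ v) ↔ (w ∧ u))) = 1/5 → 2/5 = 1
u ↔ u = 4/5 ↔ 4/5 = 1
~v = ~3/5 = 2/5
(u ↔ u) → ~v = 1 → 2/5 = 2/5
~((u ↔ u) → ~v) = ~2/5 = 3/5
~~((u ↔ u) → ~v) = ~3/5 = 2/5
u ↔ w = 4/5 ↔ 3/5 = 4/5
v → u = 3/5 → 4/5 = 1
w ↔ u = 3/5 ↔ 4/5 = 4/5
(v → u) ∧ (w ↔ u) = 1 ∧ 4/5 = 4/5
(u ↔ w) → ((v → u) ∧ (w ↔ u)) = 4/5 → 4/5 = 1
~~((u ↔ u) → ~v) → ((u ↔ w) → ((v → u) ∧ (w ↔ u))) = 2/5 → 1 = 1
(~((w ↔ v) ↔ (v ↔ (u → w))) → (~(v ∧ u) ∧ ((~v ↔ v) ↔ (w ∧ u)))) ↔ (~~((u ↔ u) → ~v) → ((u ↔ w) → ((v → u) ∧ (w ↔ u)))) = 1 ↔ 1 = 1
v ↔ u = 3/5 ↔ 4/5 = 4/5
w ↔ w = 3/5 ↔ 3/5 = 1
(v ↔ u) ∧ (w ↔ w) = 4/5 ∧ 1 = 4/5
v ↔ v = 3/5 ↔ 3/5 = 1
(v ↔ v) ↔ v = 1 ↔ 3/5 = 3/5
w ∧ u = 3/5 ∧ 4/5 = 3/5
v ↔ (w ∧ u) = 3/5 ↔ 3/5 = 1
((v ↔ v) ↔ v) ∧ (v ↔ (w ∧ u)) = 3/5 ∧ 1 = 3/5
u ∧ u = 4/5 ∧ 4/5 = 4/5
w ∧ u = 3/5 ∧ 4/5 = 3/5
(u ∧ u) ∧ (w ∧ u) = 4/5 ∧ 3/5 = 3/5
((u ∧ u) ∧ (w ∧ u)) ↔ v = 3/5 ↔ 3/5 = 1
(((v ↔ v) ↔ v) ∧ (v ↔ (w ∧ u))) ↔ (((u ∧ u) ∧ (w ∧ u)) ↔ v) = 3/5 ↔ 1 = 3/5
((v ↔ u) ∧ (w ↔ w)) → ((((v ↔ v) ↔ v) ∧ (v ↔ (w ∧ u))) ↔ (((u ∧ u) ∧ (w ∧ u)) ↔ v)) = 4/5 → 3/5 = 4/5
w → u = 3/5 → 4/5 = 1
~(w → u) = ~1 = 0
w ∧ w = 3/5 ∧ 3/5 = 3/5
~(w ∧ w) = ~3/5 = 2/5
~(w → u) → ~(w ∧ w) = 0 → 2/5 = 1
~(~(w → u) → ~(w ∧ w)) = ~1 = 0
(((v ↔ u) ∧ (w ↔ w)) → ((((v ↔ v) ↔ v) ∧ (v ↔ (w ∧ u))) ↔ (((u ∧ u) ∧ (w ∧ u)) ↔ v))) ↔ ~(~(w → u) → ~(w ∧ w)) = 4/5 ↔ 0 = 1/5
((~((w ↔ v) ↔ (v ↔ (u → w))) → (~(v ∧ u) ∧ ((~v ↔ v) ↔ (w ∧ u)))) ↔ (~~((u ↔ u) → ~v) → ((u ↔ w) → ((v → u) ∧ (w ↔ u))))) ↔ ((((v ↔ u) ∧ (w ↔ w)) → ((((v ↔ v) ↔ v) ∧ (v ↔ (w ∧ u))) ↔ (((u ∧ u) ∧ (w ∧ u)) ↔ v))) ↔ ~(~(w → u) → ~(w ∧ w))) = 1 ↔ 1/5 = 1/5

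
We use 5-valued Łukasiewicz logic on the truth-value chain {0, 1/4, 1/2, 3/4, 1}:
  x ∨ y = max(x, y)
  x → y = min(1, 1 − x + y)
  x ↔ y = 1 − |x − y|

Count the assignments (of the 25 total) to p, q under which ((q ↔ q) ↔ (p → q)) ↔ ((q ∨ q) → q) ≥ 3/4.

19

value 1: 15 assignments (counts)
value 3/4: 4 assignments (counts)
value 1/2: 3 assignments
value 1/4: 2 assignments
value 0: 1 assignment
So 19 of the 25 assignments meet the threshold.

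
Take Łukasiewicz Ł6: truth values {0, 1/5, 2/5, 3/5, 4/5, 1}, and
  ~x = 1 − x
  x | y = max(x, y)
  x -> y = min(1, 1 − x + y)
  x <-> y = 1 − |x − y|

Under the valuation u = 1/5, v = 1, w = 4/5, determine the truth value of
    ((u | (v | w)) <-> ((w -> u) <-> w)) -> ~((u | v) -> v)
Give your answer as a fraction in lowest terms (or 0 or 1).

2/5

v | w = 1 | 4/5 = 1
u | (v | w) = 1/5 | 1 = 1
w -> u = 4/5 -> 1/5 = 2/5
(w -> u) <-> w = 2/5 <-> 4/5 = 3/5
(u | (v | w)) <-> ((w -> u) <-> w) = 1 <-> 3/5 = 3/5
u | v = 1/5 | 1 = 1
(u | v) -> v = 1 -> 1 = 1
~((u | v) -> v) = ~1 = 0
((u | (v | w)) <-> ((w -> u) <-> w)) -> ~((u | v) -> v) = 3/5 -> 0 = 2/5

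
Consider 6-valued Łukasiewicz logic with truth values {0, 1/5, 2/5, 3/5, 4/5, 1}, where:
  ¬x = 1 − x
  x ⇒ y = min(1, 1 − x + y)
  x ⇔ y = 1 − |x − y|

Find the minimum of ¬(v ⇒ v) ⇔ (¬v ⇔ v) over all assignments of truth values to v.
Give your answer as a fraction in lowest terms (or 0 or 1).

1/5

Take v = 2/5:
v ⇒ v = 2/5 ⇒ 2/5 = 1
¬(v ⇒ v) = ¬1 = 0
¬v = ¬2/5 = 3/5
¬v ⇔ v = 3/5 ⇔ 2/5 = 4/5
¬(v ⇒ v) ⇔ (¬v ⇔ v) = 0 ⇔ 4/5 = 1/5
No assignment yields a value below 1/5, so this is the minimum.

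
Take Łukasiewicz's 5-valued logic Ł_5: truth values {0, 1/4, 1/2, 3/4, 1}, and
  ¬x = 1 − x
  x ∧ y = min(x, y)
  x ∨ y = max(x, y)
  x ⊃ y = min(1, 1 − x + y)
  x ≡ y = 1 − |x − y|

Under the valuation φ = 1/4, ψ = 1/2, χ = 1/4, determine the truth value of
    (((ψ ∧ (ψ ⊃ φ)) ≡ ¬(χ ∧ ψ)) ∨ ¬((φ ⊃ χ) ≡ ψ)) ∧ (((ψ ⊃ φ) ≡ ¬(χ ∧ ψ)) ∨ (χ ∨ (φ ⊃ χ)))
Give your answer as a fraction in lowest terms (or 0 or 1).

ψ ⊃ φ = 1/2 ⊃ 1/4 = 3/4
ψ ∧ (ψ ⊃ φ) = 1/2 ∧ 3/4 = 1/2
χ ∧ ψ = 1/4 ∧ 1/2 = 1/4
¬(χ ∧ ψ) = ¬1/4 = 3/4
(ψ ∧ (ψ ⊃ φ)) ≡ ¬(χ ∧ ψ) = 1/2 ≡ 3/4 = 3/4
φ ⊃ χ = 1/4 ⊃ 1/4 = 1
(φ ⊃ χ) ≡ ψ = 1 ≡ 1/2 = 1/2
¬((φ ⊃ χ) ≡ ψ) = ¬1/2 = 1/2
((ψ ∧ (ψ ⊃ φ)) ≡ ¬(χ ∧ ψ)) ∨ ¬((φ ⊃ χ) ≡ ψ) = 3/4 ∨ 1/2 = 3/4
ψ ⊃ φ = 1/2 ⊃ 1/4 = 3/4
χ ∧ ψ = 1/4 ∧ 1/2 = 1/4
¬(χ ∧ ψ) = ¬1/4 = 3/4
(ψ ⊃ φ) ≡ ¬(χ ∧ ψ) = 3/4 ≡ 3/4 = 1
φ ⊃ χ = 1/4 ⊃ 1/4 = 1
χ ∨ (φ ⊃ χ) = 1/4 ∨ 1 = 1
((ψ ⊃ φ) ≡ ¬(χ ∧ ψ)) ∨ (χ ∨ (φ ⊃ χ)) = 1 ∨ 1 = 1
(((ψ ∧ (ψ ⊃ φ)) ≡ ¬(χ ∧ ψ)) ∨ ¬((φ ⊃ χ) ≡ ψ)) ∧ (((ψ ⊃ φ) ≡ ¬(χ ∧ ψ)) ∨ (χ ∨ (φ ⊃ χ))) = 3/4 ∧ 1 = 3/4

3/4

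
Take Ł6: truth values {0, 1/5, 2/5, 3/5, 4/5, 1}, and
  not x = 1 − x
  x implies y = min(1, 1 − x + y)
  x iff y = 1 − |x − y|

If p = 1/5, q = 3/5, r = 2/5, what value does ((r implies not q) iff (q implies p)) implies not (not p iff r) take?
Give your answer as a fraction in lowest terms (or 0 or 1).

not q = not 3/5 = 2/5
r implies not q = 2/5 implies 2/5 = 1
q implies p = 3/5 implies 1/5 = 3/5
(r implies not q) iff (q implies p) = 1 iff 3/5 = 3/5
not p = not 1/5 = 4/5
not p iff r = 4/5 iff 2/5 = 3/5
not (not p iff r) = not 3/5 = 2/5
((r implies not q) iff (q implies p)) implies not (not p iff r) = 3/5 implies 2/5 = 4/5

4/5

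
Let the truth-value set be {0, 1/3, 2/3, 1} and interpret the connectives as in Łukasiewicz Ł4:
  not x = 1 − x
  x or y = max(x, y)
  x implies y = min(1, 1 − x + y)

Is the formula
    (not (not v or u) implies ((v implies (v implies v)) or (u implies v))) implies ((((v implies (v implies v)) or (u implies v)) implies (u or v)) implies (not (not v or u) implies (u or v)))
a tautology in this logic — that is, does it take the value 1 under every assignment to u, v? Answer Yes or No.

Yes

u = 0, v = 0 ↦ 1
u = 0, v = 1/3 ↦ 1
u = 0, v = 2/3 ↦ 1
u = 0, v = 1 ↦ 1
u = 1/3, v = 0 ↦ 1
u = 1/3, v = 1/3 ↦ 1
u = 1/3, v = 2/3 ↦ 1
u = 1/3, v = 1 ↦ 1
u = 2/3, v = 0 ↦ 1
u = 2/3, v = 1/3 ↦ 1
u = 2/3, v = 2/3 ↦ 1
u = 2/3, v = 1 ↦ 1
u = 1, v = 0 ↦ 1
u = 1, v = 1/3 ↦ 1
u = 1, v = 2/3 ↦ 1
u = 1, v = 1 ↦ 1
Every assignment gives a value ≥ 1.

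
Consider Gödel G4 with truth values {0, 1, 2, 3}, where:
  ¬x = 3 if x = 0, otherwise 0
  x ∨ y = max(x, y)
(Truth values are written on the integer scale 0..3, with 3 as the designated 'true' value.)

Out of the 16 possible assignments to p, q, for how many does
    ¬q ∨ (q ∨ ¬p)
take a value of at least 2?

13

p = 0, q = 0 ↦ 3  ≥
p = 0, q = 1 ↦ 3  ≥
p = 0, q = 2 ↦ 3  ≥
p = 0, q = 3 ↦ 3  ≥
p = 1, q = 0 ↦ 3  ≥
p = 1, q = 1 ↦ 1  <
p = 1, q = 2 ↦ 2  ≥
p = 1, q = 3 ↦ 3  ≥
p = 2, q = 0 ↦ 3  ≥
p = 2, q = 1 ↦ 1  <
p = 2, q = 2 ↦ 2  ≥
p = 2, q = 3 ↦ 3  ≥
p = 3, q = 0 ↦ 3  ≥
p = 3, q = 1 ↦ 1  <
p = 3, q = 2 ↦ 2  ≥
p = 3, q = 3 ↦ 3  ≥
So 13 of the 16 assignments meet the threshold.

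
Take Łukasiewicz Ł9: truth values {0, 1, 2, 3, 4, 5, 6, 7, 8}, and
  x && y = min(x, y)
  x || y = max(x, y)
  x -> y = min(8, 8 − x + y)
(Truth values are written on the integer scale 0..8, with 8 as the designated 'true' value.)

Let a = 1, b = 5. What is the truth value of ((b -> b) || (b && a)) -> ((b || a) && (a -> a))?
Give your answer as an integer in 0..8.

5

b -> b = 5 -> 5 = 8
b && a = 5 && 1 = 1
(b -> b) || (b && a) = 8 || 1 = 8
b || a = 5 || 1 = 5
a -> a = 1 -> 1 = 8
(b || a) && (a -> a) = 5 && 8 = 5
((b -> b) || (b && a)) -> ((b || a) && (a -> a)) = 8 -> 5 = 5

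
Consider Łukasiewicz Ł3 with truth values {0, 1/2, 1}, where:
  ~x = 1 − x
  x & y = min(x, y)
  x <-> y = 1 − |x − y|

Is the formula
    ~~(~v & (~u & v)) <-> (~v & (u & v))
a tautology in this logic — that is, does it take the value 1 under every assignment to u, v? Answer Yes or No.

No

Counterexample: take u = 0, v = 1/2.
~v = ~1/2 = 1/2
~u = ~0 = 1
~u & v = 1 & 1/2 = 1/2
~v & (~u & v) = 1/2 & 1/2 = 1/2
~(~v & (~u & v)) = ~1/2 = 1/2
~~(~v & (~u & v)) = ~1/2 = 1/2
~v = ~1/2 = 1/2
u & v = 0 & 1/2 = 0
~v & (u & v) = 1/2 & 0 = 0
~~(~v & (~u & v)) <-> (~v & (u & v)) = 1/2 <-> 0 = 1/2
This gives 1/2 ≠ 1.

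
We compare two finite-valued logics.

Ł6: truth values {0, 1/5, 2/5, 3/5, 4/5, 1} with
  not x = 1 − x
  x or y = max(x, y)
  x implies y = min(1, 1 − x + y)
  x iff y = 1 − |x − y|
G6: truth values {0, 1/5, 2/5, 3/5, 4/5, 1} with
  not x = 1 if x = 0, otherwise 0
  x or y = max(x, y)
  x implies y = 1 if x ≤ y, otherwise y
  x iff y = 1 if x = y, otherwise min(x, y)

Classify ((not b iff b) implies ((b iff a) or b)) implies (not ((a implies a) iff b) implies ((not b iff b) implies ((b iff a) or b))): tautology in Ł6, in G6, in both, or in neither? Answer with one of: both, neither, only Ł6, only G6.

In Ł6: every assignment gives 1 — tautology.
In G6: every assignment gives 1 — tautology.

both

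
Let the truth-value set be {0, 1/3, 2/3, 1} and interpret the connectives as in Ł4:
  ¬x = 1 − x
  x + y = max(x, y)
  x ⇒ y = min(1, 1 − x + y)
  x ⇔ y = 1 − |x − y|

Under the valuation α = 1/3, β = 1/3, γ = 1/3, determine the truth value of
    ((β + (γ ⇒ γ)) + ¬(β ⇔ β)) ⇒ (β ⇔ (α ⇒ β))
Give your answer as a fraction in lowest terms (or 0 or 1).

γ ⇒ γ = 1/3 ⇒ 1/3 = 1
β + (γ ⇒ γ) = 1/3 + 1 = 1
β ⇔ β = 1/3 ⇔ 1/3 = 1
¬(β ⇔ β) = ¬1 = 0
(β + (γ ⇒ γ)) + ¬(β ⇔ β) = 1 + 0 = 1
α ⇒ β = 1/3 ⇒ 1/3 = 1
β ⇔ (α ⇒ β) = 1/3 ⇔ 1 = 1/3
((β + (γ ⇒ γ)) + ¬(β ⇔ β)) ⇒ (β ⇔ (α ⇒ β)) = 1 ⇒ 1/3 = 1/3

1/3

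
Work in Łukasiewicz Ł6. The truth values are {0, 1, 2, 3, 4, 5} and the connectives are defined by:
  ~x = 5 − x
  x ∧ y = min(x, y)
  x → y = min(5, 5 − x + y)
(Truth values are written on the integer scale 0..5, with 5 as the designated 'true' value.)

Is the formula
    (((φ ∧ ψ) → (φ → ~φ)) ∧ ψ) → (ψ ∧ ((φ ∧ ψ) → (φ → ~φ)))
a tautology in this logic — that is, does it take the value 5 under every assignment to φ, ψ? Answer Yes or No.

At φ = 2, ψ = 4, for instance:
φ ∧ ψ = 2 ∧ 4 = 2
~φ = ~2 = 3
φ → ~φ = 2 → 3 = 5
(φ ∧ ψ) → (φ → ~φ) = 2 → 5 = 5
((φ ∧ ψ) → (φ → ~φ)) ∧ ψ = 5 ∧ 4 = 4
ψ ∧ ((φ ∧ ψ) → (φ → ~φ)) = 4 ∧ 5 = 4
(((φ ∧ ψ) → (φ → ~φ)) ∧ ψ) → (ψ ∧ ((φ ∧ ψ) → (φ → ~φ))) = 4 → 4 = 5
and checking the remaining 35 assignments likewise gives ≥ 5 in every case.

Yes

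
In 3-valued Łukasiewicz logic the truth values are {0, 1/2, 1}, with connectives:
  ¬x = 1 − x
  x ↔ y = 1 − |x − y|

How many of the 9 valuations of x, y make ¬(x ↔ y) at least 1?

x = 0, y = 0 ↦ 0  <
x = 0, y = 1/2 ↦ 1/2  <
x = 0, y = 1 ↦ 1  ≥
x = 1/2, y = 0 ↦ 1/2  <
x = 1/2, y = 1/2 ↦ 0  <
x = 1/2, y = 1 ↦ 1/2  <
x = 1, y = 0 ↦ 1  ≥
x = 1, y = 1/2 ↦ 1/2  <
x = 1, y = 1 ↦ 0  <
So 2 of the 9 assignments meet the threshold.

2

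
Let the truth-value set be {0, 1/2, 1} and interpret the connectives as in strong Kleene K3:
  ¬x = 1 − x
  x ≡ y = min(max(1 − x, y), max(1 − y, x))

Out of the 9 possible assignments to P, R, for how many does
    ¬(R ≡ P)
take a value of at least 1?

P = 0, R = 0 ↦ 0  <
P = 0, R = 1/2 ↦ 1/2  <
P = 0, R = 1 ↦ 1  ≥
P = 1/2, R = 0 ↦ 1/2  <
P = 1/2, R = 1/2 ↦ 1/2  <
P = 1/2, R = 1 ↦ 1/2  <
P = 1, R = 0 ↦ 1  ≥
P = 1, R = 1/2 ↦ 1/2  <
P = 1, R = 1 ↦ 0  <
So 2 of the 9 assignments meet the threshold.

2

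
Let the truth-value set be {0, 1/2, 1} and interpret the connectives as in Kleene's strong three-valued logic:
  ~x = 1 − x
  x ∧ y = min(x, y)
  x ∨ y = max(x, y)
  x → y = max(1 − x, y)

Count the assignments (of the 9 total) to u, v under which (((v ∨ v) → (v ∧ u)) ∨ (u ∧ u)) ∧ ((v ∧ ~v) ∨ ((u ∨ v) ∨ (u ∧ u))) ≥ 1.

3

u = 0, v = 0 ↦ 0  <
u = 0, v = 1/2 ↦ 1/2  <
u = 0, v = 1 ↦ 0  <
u = 1/2, v = 0 ↦ 1/2  <
u = 1/2, v = 1/2 ↦ 1/2  <
u = 1/2, v = 1 ↦ 1/2  <
u = 1, v = 0 ↦ 1  ≥
u = 1, v = 1/2 ↦ 1  ≥
u = 1, v = 1 ↦ 1  ≥
So 3 of the 9 assignments meet the threshold.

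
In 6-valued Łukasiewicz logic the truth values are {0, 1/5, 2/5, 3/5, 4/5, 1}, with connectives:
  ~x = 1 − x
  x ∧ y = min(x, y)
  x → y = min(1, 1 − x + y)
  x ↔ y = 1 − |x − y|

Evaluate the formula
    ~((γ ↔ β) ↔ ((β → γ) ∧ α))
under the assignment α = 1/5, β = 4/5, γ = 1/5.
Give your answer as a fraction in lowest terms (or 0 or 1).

γ ↔ β = 1/5 ↔ 4/5 = 2/5
β → γ = 4/5 → 1/5 = 2/5
(β → γ) ∧ α = 2/5 ∧ 1/5 = 1/5
(γ ↔ β) ↔ ((β → γ) ∧ α) = 2/5 ↔ 1/5 = 4/5
~((γ ↔ β) ↔ ((β → γ) ∧ α)) = ~4/5 = 1/5

1/5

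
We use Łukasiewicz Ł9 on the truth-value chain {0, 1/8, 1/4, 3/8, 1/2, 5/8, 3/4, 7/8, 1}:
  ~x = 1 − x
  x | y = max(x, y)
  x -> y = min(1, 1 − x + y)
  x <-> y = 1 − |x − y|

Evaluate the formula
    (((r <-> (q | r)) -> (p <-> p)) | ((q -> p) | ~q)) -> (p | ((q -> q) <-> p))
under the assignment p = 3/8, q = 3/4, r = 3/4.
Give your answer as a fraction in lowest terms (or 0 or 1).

3/8

q | r = 3/4 | 3/4 = 3/4
r <-> (q | r) = 3/4 <-> 3/4 = 1
p <-> p = 3/8 <-> 3/8 = 1
(r <-> (q | r)) -> (p <-> p) = 1 -> 1 = 1
q -> p = 3/4 -> 3/8 = 5/8
~q = ~3/4 = 1/4
(q -> p) | ~q = 5/8 | 1/4 = 5/8
((r <-> (q | r)) -> (p <-> p)) | ((q -> p) | ~q) = 1 | 5/8 = 1
q -> q = 3/4 -> 3/4 = 1
(q -> q) <-> p = 1 <-> 3/8 = 3/8
p | ((q -> q) <-> p) = 3/8 | 3/8 = 3/8
(((r <-> (q | r)) -> (p <-> p)) | ((q -> p) | ~q)) -> (p | ((q -> q) <-> p)) = 1 -> 3/8 = 3/8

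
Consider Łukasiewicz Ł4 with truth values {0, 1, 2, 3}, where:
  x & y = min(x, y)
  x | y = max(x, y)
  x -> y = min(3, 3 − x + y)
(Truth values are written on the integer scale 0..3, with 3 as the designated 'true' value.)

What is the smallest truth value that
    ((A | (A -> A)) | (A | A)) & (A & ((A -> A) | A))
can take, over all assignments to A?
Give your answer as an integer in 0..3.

0

Take A = 0:
A -> A = 0 -> 0 = 3
A | (A -> A) = 0 | 3 = 3
A | A = 0 | 0 = 0
(A | (A -> A)) | (A | A) = 3 | 0 = 3
A -> A = 0 -> 0 = 3
(A -> A) | A = 3 | 0 = 3
A & ((A -> A) | A) = 0 & 3 = 0
((A | (A -> A)) | (A | A)) & (A & ((A -> A) | A)) = 3 & 0 = 0
No assignment yields a value below 0, so this is the minimum.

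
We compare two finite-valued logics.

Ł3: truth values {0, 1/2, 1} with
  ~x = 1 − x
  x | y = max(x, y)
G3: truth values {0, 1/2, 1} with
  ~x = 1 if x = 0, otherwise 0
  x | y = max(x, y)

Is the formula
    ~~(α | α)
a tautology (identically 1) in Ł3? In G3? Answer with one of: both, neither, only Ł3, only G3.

neither

In Ł3: at α = 0 the value is 0 — not a tautology.
In G3: at α = 0 the value is 0 — not a tautology.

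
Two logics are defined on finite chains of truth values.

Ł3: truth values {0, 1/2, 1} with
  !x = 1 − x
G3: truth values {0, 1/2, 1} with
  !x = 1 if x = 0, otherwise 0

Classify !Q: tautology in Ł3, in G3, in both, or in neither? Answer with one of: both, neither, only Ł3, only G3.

neither

In Ł3: at Q = 1/2 the value is 1/2 — not a tautology.
In G3: at Q = 1/2 the value is 0 — not a tautology.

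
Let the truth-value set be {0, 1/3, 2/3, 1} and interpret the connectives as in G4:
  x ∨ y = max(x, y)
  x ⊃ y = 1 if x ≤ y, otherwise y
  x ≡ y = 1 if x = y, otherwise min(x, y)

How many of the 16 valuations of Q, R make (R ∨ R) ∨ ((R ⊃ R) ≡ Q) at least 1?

7

Q = 0, R = 0 ↦ 0  <
Q = 0, R = 1/3 ↦ 1/3  <
Q = 0, R = 2/3 ↦ 2/3  <
Q = 0, R = 1 ↦ 1  ≥
Q = 1/3, R = 0 ↦ 1/3  <
Q = 1/3, R = 1/3 ↦ 1/3  <
Q = 1/3, R = 2/3 ↦ 2/3  <
Q = 1/3, R = 1 ↦ 1  ≥
Q = 2/3, R = 0 ↦ 2/3  <
Q = 2/3, R = 1/3 ↦ 2/3  <
Q = 2/3, R = 2/3 ↦ 2/3  <
Q = 2/3, R = 1 ↦ 1  ≥
Q = 1, R = 0 ↦ 1  ≥
Q = 1, R = 1/3 ↦ 1  ≥
Q = 1, R = 2/3 ↦ 1  ≥
Q = 1, R = 1 ↦ 1  ≥
So 7 of the 16 assignments meet the threshold.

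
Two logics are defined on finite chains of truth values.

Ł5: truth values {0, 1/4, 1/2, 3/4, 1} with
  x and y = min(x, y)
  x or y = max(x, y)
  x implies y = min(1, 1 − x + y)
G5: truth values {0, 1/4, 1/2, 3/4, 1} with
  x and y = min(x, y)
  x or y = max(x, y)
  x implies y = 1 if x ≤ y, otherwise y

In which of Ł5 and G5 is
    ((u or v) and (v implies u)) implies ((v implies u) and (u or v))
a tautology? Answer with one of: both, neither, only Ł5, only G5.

both

In Ł5: every assignment gives 1 — tautology.
In G5: every assignment gives 1 — tautology.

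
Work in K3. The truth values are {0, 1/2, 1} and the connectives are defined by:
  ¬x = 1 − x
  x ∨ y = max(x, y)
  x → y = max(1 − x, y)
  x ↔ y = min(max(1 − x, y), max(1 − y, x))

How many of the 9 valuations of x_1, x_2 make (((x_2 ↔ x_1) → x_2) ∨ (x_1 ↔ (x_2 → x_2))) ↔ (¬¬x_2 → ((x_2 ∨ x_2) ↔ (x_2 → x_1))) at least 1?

2

x_1 = 0, x_2 = 0 ↦ 0  <
x_1 = 0, x_2 = 1/2 ↦ 1/2  <
x_1 = 0, x_2 = 1 ↦ 0  <
x_1 = 1/2, x_2 = 0 ↦ 1/2  <
x_1 = 1/2, x_2 = 1/2 ↦ 1/2  <
x_1 = 1/2, x_2 = 1 ↦ 1/2  <
x_1 = 1, x_2 = 0 ↦ 1  ≥
x_1 = 1, x_2 = 1/2 ↦ 1/2  <
x_1 = 1, x_2 = 1 ↦ 1  ≥
So 2 of the 9 assignments meet the threshold.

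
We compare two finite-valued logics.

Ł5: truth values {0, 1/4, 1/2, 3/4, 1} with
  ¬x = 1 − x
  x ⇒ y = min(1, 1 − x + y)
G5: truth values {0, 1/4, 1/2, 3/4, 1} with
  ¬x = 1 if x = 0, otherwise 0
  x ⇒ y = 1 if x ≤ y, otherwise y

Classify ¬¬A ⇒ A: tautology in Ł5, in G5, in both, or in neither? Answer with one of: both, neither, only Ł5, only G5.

only Ł5

In Ł5: every assignment gives 1 — tautology.
In G5: at A = 1/4 the value is 1/4 — not a tautology.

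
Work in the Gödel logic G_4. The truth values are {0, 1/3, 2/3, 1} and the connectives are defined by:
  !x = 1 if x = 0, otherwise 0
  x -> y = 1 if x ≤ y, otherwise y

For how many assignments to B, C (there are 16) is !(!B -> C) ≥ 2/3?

B = 0, C = 0 ↦ 1  ≥
B = 0, C = 1/3 ↦ 0  <
B = 0, C = 2/3 ↦ 0  <
B = 0, C = 1 ↦ 0  <
B = 1/3, C = 0 ↦ 0  <
B = 1/3, C = 1/3 ↦ 0  <
B = 1/3, C = 2/3 ↦ 0  <
B = 1/3, C = 1 ↦ 0  <
B = 2/3, C = 0 ↦ 0  <
B = 2/3, C = 1/3 ↦ 0  <
B = 2/3, C = 2/3 ↦ 0  <
B = 2/3, C = 1 ↦ 0  <
B = 1, C = 0 ↦ 0  <
B = 1, C = 1/3 ↦ 0  <
B = 1, C = 2/3 ↦ 0  <
B = 1, C = 1 ↦ 0  <
So 1 of the 16 assignments meets the threshold.

1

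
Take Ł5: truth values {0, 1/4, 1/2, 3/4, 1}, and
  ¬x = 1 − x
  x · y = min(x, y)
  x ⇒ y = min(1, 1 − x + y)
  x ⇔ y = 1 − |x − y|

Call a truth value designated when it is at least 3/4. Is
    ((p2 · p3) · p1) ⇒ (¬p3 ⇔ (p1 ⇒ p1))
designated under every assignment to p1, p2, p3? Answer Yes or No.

No

Counterexample: take p1 = 1/2, p2 = 1/2, p3 = 1.
p2 · p3 = 1/2 · 1 = 1/2
(p2 · p3) · p1 = 1/2 · 1/2 = 1/2
¬p3 = ¬1 = 0
p1 ⇒ p1 = 1/2 ⇒ 1/2 = 1
¬p3 ⇔ (p1 ⇒ p1) = 0 ⇔ 1 = 0
((p2 · p3) · p1) ⇒ (¬p3 ⇔ (p1 ⇒ p1)) = 1/2 ⇒ 0 = 1/2
This gives 1/2, which is below 3/4.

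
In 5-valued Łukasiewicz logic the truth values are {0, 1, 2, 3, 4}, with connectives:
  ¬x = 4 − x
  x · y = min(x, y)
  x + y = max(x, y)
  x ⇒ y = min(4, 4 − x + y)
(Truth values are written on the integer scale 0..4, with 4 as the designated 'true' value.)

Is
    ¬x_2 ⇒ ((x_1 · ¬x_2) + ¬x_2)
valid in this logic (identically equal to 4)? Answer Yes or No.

At x_1 = 4, x_2 = 1, for instance:
¬x_2 = ¬1 = 3
¬x_2 = ¬1 = 3
x_1 · ¬x_2 = 4 · 3 = 3
(x_1 · ¬x_2) + ¬x_2 = 3 + 3 = 3
¬x_2 ⇒ ((x_1 · ¬x_2) + ¬x_2) = 3 ⇒ 3 = 4
and checking the remaining 24 assignments likewise gives ≥ 4 in every case.

Yes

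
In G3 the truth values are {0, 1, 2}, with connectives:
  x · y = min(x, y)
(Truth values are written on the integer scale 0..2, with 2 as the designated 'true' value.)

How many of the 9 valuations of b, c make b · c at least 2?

b = 0, c = 0 ↦ 0  <
b = 0, c = 1 ↦ 0  <
b = 0, c = 2 ↦ 0  <
b = 1, c = 0 ↦ 0  <
b = 1, c = 1 ↦ 1  <
b = 1, c = 2 ↦ 1  <
b = 2, c = 0 ↦ 0  <
b = 2, c = 1 ↦ 1  <
b = 2, c = 2 ↦ 2  ≥
So 1 of the 9 assignments meets the threshold.

1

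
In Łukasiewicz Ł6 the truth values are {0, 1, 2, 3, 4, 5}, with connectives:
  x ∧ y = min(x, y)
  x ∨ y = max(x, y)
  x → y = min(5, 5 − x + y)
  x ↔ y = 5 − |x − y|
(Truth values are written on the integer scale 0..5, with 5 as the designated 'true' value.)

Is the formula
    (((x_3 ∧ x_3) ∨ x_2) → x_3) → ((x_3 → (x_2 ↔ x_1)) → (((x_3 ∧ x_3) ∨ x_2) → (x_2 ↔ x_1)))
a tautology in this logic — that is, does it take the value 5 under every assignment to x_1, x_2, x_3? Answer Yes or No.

Yes

At x_1 = 3, x_2 = 4, x_3 = 0, for instance:
x_3 ∧ x_3 = 0 ∧ 0 = 0
(x_3 ∧ x_3) ∨ x_2 = 0 ∨ 4 = 4
((x_3 ∧ x_3) ∨ x_2) → x_3 = 4 → 0 = 1
x_2 ↔ x_1 = 4 ↔ 3 = 4
x_3 → (x_2 ↔ x_1) = 0 → 4 = 5
((x_3 ∧ x_3) ∨ x_2) → (x_2 ↔ x_1) = 4 → 4 = 5
(x_3 → (x_2 ↔ x_1)) → (((x_3 ∧ x_3) ∨ x_2) → (x_2 ↔ x_1)) = 5 → 5 = 5
(((x_3 ∧ x_3) ∨ x_2) → x_3) → ((x_3 → (x_2 ↔ x_1)) → (((x_3 ∧ x_3) ∨ x_2) → (x_2 ↔ x_1))) = 1 → 5 = 5
and checking the remaining 215 assignments likewise gives ≥ 5 in every case.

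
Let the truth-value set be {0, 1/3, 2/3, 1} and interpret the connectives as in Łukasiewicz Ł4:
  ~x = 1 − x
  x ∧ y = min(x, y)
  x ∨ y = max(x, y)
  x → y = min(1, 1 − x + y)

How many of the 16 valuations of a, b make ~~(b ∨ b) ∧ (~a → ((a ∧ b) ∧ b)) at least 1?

2

a = 0, b = 0 ↦ 0  <
a = 0, b = 1/3 ↦ 0  <
a = 0, b = 2/3 ↦ 0  <
a = 0, b = 1 ↦ 0  <
a = 1/3, b = 0 ↦ 0  <
a = 1/3, b = 1/3 ↦ 1/3  <
a = 1/3, b = 2/3 ↦ 2/3  <
a = 1/3, b = 1 ↦ 2/3  <
a = 2/3, b = 0 ↦ 0  <
a = 2/3, b = 1/3 ↦ 1/3  <
a = 2/3, b = 2/3 ↦ 2/3  <
a = 2/3, b = 1 ↦ 1  ≥
a = 1, b = 0 ↦ 0  <
a = 1, b = 1/3 ↦ 1/3  <
a = 1, b = 2/3 ↦ 2/3  <
a = 1, b = 1 ↦ 1  ≥
So 2 of the 16 assignments meet the threshold.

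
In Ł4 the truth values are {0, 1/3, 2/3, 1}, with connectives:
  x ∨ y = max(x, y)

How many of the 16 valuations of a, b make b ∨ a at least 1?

7

a = 0, b = 0 ↦ 0  <
a = 0, b = 1/3 ↦ 1/3  <
a = 0, b = 2/3 ↦ 2/3  <
a = 0, b = 1 ↦ 1  ≥
a = 1/3, b = 0 ↦ 1/3  <
a = 1/3, b = 1/3 ↦ 1/3  <
a = 1/3, b = 2/3 ↦ 2/3  <
a = 1/3, b = 1 ↦ 1  ≥
a = 2/3, b = 0 ↦ 2/3  <
a = 2/3, b = 1/3 ↦ 2/3  <
a = 2/3, b = 2/3 ↦ 2/3  <
a = 2/3, b = 1 ↦ 1  ≥
a = 1, b = 0 ↦ 1  ≥
a = 1, b = 1/3 ↦ 1  ≥
a = 1, b = 2/3 ↦ 1  ≥
a = 1, b = 1 ↦ 1  ≥
So 7 of the 16 assignments meet the threshold.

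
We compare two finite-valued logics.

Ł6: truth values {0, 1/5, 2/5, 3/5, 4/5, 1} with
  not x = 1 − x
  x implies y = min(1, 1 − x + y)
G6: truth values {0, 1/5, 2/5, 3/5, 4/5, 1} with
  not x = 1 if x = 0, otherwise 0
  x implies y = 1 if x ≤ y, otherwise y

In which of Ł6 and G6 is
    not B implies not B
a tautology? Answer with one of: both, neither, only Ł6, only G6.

both

In Ł6: every assignment gives 1 — tautology.
In G6: every assignment gives 1 — tautology.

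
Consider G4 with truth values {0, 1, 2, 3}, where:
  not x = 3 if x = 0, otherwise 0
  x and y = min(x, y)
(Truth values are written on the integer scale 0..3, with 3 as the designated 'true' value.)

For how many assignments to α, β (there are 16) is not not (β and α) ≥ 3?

α = 0, β = 0 ↦ 0  <
α = 0, β = 1 ↦ 0  <
α = 0, β = 2 ↦ 0  <
α = 0, β = 3 ↦ 0  <
α = 1, β = 0 ↦ 0  <
α = 1, β = 1 ↦ 3  ≥
α = 1, β = 2 ↦ 3  ≥
α = 1, β = 3 ↦ 3  ≥
α = 2, β = 0 ↦ 0  <
α = 2, β = 1 ↦ 3  ≥
α = 2, β = 2 ↦ 3  ≥
α = 2, β = 3 ↦ 3  ≥
α = 3, β = 0 ↦ 0  <
α = 3, β = 1 ↦ 3  ≥
α = 3, β = 2 ↦ 3  ≥
α = 3, β = 3 ↦ 3  ≥
So 9 of the 16 assignments meet the threshold.

9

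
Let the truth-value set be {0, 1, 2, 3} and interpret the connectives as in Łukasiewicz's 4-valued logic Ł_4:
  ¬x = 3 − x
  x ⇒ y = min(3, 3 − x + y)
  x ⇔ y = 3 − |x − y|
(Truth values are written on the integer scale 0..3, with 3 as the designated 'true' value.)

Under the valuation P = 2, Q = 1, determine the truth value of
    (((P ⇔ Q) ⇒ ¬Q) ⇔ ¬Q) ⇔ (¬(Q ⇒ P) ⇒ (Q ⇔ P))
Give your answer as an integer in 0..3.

2

P ⇔ Q = 2 ⇔ 1 = 2
¬Q = ¬1 = 2
(P ⇔ Q) ⇒ ¬Q = 2 ⇒ 2 = 3
¬Q = ¬1 = 2
((P ⇔ Q) ⇒ ¬Q) ⇔ ¬Q = 3 ⇔ 2 = 2
Q ⇒ P = 1 ⇒ 2 = 3
¬(Q ⇒ P) = ¬3 = 0
Q ⇔ P = 1 ⇔ 2 = 2
¬(Q ⇒ P) ⇒ (Q ⇔ P) = 0 ⇒ 2 = 3
(((P ⇔ Q) ⇒ ¬Q) ⇔ ¬Q) ⇔ (¬(Q ⇒ P) ⇒ (Q ⇔ P)) = 2 ⇔ 3 = 2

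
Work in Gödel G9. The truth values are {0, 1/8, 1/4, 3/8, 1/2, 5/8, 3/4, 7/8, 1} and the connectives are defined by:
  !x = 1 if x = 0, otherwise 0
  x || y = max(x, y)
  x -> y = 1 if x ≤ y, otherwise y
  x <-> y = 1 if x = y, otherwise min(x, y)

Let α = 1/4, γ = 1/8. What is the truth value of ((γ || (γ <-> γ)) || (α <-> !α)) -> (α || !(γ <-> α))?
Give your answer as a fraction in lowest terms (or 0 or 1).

1/4

γ <-> γ = 1/8 <-> 1/8 = 1
γ || (γ <-> γ) = 1/8 || 1 = 1
!α = !1/4 = 0
α <-> !α = 1/4 <-> 0 = 0
(γ || (γ <-> γ)) || (α <-> !α) = 1 || 0 = 1
γ <-> α = 1/8 <-> 1/4 = 1/8
!(γ <-> α) = !1/8 = 0
α || !(γ <-> α) = 1/4 || 0 = 1/4
((γ || (γ <-> γ)) || (α <-> !α)) -> (α || !(γ <-> α)) = 1 -> 1/4 = 1/4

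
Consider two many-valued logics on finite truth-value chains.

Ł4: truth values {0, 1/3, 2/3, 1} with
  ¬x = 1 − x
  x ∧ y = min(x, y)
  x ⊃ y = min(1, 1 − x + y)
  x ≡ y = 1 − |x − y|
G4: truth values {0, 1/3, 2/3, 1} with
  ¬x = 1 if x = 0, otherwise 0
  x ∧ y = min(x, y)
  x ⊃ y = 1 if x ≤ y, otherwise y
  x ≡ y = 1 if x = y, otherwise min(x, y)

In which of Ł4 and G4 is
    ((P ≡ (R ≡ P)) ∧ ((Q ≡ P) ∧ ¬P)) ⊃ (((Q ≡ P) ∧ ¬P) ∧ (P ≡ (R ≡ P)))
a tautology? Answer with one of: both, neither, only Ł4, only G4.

In Ł4: every assignment gives 1 — tautology.
In G4: every assignment gives 1 — tautology.

both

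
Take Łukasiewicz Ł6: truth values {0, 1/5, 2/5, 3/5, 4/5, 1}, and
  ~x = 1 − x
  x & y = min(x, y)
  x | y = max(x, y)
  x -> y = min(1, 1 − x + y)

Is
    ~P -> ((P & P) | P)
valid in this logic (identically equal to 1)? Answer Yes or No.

No

Counterexample: take P = 0.
~P = ~0 = 1
P & P = 0 & 0 = 0
(P & P) | P = 0 | 0 = 0
~P -> ((P & P) | P) = 1 -> 0 = 0
This gives 0 ≠ 1.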